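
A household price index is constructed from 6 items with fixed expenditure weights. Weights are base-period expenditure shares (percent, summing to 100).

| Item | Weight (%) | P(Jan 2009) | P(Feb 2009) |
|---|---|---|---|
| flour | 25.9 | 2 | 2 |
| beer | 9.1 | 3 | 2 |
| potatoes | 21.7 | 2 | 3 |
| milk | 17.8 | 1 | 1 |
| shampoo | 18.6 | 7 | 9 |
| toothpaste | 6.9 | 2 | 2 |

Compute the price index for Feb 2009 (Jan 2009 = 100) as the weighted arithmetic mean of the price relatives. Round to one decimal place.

113.1

flour: 25.9 × (2/2) = 25.9 × 1.000000 = 25.9000
beer: 9.1 × (2/3) = 9.1 × 0.666667 = 6.0667
potatoes: 21.7 × (3/2) = 21.7 × 1.500000 = 32.5500
milk: 17.8 × (1/1) = 17.8 × 1.000000 = 17.8000
shampoo: 18.6 × (9/7) = 18.6 × 1.285714 = 23.9143
toothpaste: 6.9 × (2/2) = 6.9 × 1.000000 = 6.9000
Index = Σ wᵢ·(p₁ᵢ/p₀ᵢ) = 25.9000 + 6.0667 + 32.5500 + 17.8000 + 23.9143 + 6.9000 = 113.1310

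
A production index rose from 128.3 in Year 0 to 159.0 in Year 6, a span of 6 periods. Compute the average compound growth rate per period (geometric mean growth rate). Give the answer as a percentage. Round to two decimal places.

Growth factor = (159.0/128.3)^(1/6) = (1.239283)^(1/6) = 1.036402
Growth rate = 1.036402 − 1 = 0.036402 = 3.6402%

3.64%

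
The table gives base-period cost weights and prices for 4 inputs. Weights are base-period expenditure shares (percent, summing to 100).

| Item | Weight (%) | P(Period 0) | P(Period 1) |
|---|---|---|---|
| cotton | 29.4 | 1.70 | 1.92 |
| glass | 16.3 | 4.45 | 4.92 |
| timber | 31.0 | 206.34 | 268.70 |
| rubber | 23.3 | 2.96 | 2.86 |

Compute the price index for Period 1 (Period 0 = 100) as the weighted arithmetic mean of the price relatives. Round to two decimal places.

cotton: 29.4 × (1.92/1.70) = 29.4 × 1.129412 = 33.2047
glass: 16.3 × (4.92/4.45) = 16.3 × 1.105618 = 18.0216
timber: 31.0 × (268.70/206.34) = 31.0 × 1.302220 = 40.3688
rubber: 23.3 × (2.86/2.96) = 23.3 × 0.966216 = 22.5128
Index = Σ wᵢ·(p₁ᵢ/p₀ᵢ) = 33.2047 + 18.0216 + 40.3688 + 22.5128 = 114.1079

114.11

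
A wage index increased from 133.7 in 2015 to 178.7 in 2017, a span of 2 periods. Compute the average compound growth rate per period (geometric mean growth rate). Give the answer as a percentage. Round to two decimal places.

Growth factor = (178.7/133.7)^(1/2) = (1.336574)^(1/2) = 1.156103
Growth rate = 1.156103 − 1 = 0.156103 = 15.6103%

15.61%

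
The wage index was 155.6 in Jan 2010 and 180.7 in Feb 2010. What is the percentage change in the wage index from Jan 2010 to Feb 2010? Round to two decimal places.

16.13%

Change = (180.7 − 155.6) / 155.6 × 100
       = 25.1 / 155.6 × 100 = 16.1311%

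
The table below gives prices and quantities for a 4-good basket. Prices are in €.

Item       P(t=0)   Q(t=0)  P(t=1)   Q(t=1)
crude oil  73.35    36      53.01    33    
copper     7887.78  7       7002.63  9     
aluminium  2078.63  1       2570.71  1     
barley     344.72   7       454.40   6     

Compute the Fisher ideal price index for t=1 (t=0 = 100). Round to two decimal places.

90.63

Laspeyres component (base-period weights):
ΣP(t=1)Q(t=0) = 53.01×36 + 7002.63×7 + 2570.71×1 + 454.40×7 = 1908.36 + 49018.41 + 2570.71 + 3180.8 = 56678.28
ΣP(t=0)Q(t=0) = 73.35×36 + 7887.78×7 + 2078.63×1 + 344.72×7 = 2640.6 + 55214.46 + 2078.63 + 2413.04 = 62346.73
L = 56678.28 / 62346.73 × 100 = 90.9082
Paasche component (current-period weights):
ΣP(t=1)Q(t=1) = 53.01×33 + 7002.63×9 + 2570.71×1 + 454.40×6 = 1749.33 + 63023.67 + 2570.71 + 2726.4 = 70070.11
ΣP(t=0)Q(t=1) = 73.35×33 + 7887.78×9 + 2078.63×1 + 344.72×6 = 2420.55 + 70990.02 + 2078.63 + 2068.32 = 77557.52
P = 70070.11 / 77557.52 × 100 = 90.3460
Fisher = √(L × P) = √(90.9082 × 90.3460) = 90.6267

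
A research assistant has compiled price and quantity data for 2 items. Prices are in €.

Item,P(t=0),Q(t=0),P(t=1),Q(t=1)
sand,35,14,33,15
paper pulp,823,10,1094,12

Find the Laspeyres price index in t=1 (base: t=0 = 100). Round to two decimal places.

Laspeyres price index uses base-period quantities as weights.
ΣP(t=1)·Q(t=0) = 33×14 + 1094×10 = 462 + 10940 = 11402
ΣP(t=0)·Q(t=0) = 35×14 + 823×10 = 490 + 8230 = 8720
Index = 11402 / 8720 × 100 = 130.7569

130.76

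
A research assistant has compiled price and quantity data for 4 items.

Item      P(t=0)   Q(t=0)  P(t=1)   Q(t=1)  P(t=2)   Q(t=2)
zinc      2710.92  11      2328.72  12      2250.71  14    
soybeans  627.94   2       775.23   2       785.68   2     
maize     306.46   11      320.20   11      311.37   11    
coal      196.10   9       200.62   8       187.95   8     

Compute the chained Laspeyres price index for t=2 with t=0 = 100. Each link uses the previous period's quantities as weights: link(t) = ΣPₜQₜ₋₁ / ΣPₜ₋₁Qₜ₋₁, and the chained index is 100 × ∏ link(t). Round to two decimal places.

Link t=0→t=1:
ΣP(t=1)Q(t=0) = 2328.72×11 + 775.23×2 + 320.20×11 + 200.62×9 = 25615.92 + 1550.46 + 3522.2 + 1805.58 = 32494.16
ΣP(t=0)Q(t=0) = 2710.92×11 + 627.94×2 + 306.46×11 + 196.10×9 = 29820.12 + 1255.88 + 3371.06 + 1764.9 = 36211.96
link = 32494.16/36211.96 = 0.897332
Link t=1→t=2:
ΣP(t=2)Q(t=1) = 2250.71×12 + 785.68×2 + 311.37×11 + 187.95×8 = 27008.52 + 1571.36 + 3425.07 + 1503.6 = 33508.55
ΣP(t=1)Q(t=1) = 2328.72×12 + 775.23×2 + 320.20×11 + 200.62×8 = 27944.64 + 1550.46 + 3522.2 + 1604.96 = 34622.26
link = 33508.55/34622.26 = 0.967833
Chained index = 100 × 0.897332 × 0.967833 = 86.8467

86.85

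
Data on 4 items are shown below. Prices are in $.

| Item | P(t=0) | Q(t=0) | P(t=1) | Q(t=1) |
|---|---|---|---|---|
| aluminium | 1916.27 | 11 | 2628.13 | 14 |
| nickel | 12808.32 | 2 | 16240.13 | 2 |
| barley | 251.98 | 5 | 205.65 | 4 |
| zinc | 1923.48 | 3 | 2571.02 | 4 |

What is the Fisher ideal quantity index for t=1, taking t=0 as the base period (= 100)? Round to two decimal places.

114.21

Laspeyres component (base-period weights):
ΣP(t=0)Q(t=1) = 1916.27×14 + 12808.32×2 + 251.98×4 + 1923.48×4 = 26827.78 + 25616.64 + 1007.92 + 7693.92 = 61146.26
ΣP(t=0)Q(t=0) = 1916.27×11 + 12808.32×2 + 251.98×5 + 1923.48×3 = 21078.97 + 25616.64 + 1259.9 + 5770.44 = 53725.95
L = 61146.26 / 53725.95 × 100 = 113.8114
Paasche component (current-period weights):
ΣP(t=1)Q(t=1) = 2628.13×14 + 16240.13×2 + 205.65×4 + 2571.02×4 = 36793.82 + 32480.26 + 822.6 + 10284.08 = 80380.76
ΣP(t=1)Q(t=0) = 2628.13×11 + 16240.13×2 + 205.65×5 + 2571.02×3 = 28909.43 + 32480.26 + 1028.25 + 7713.06 = 70131
P = 80380.76 / 70131 × 100 = 114.6152
Fisher = √(L × P) = √(113.8114 × 114.6152) = 114.2126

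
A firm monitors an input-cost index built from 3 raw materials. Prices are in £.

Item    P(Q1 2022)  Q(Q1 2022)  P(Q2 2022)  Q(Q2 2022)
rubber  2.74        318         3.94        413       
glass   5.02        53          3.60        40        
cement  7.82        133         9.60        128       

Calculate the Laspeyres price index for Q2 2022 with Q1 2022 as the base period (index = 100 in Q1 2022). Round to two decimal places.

Laspeyres price index uses base-period quantities as weights.
ΣP(Q2 2022)·Q(Q1 2022) = 3.94×318 + 3.60×53 + 9.60×133 = 1252.92 + 190.8 + 1276.8 = 2720.52
ΣP(Q1 2022)·Q(Q1 2022) = 2.74×318 + 5.02×53 + 7.82×133 = 871.32 + 266.06 + 1040.06 = 2177.44
Index = 2720.52 / 2177.44 × 100 = 124.9412

124.94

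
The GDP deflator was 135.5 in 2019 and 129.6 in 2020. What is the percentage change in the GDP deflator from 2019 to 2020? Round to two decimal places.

Change = (129.6 − 135.5) / 135.5 × 100
       = -5.9 / 135.5 × 100 = -4.3542%

-4.35%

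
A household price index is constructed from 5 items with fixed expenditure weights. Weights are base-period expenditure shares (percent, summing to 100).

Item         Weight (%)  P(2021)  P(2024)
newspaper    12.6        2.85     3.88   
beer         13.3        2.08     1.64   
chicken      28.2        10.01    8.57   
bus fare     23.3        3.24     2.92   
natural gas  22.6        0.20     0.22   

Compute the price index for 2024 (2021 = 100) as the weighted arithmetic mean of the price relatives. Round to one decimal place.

97.6

newspaper: 12.6 × (3.88/2.85) = 12.6 × 1.361404 = 17.1537
beer: 13.3 × (1.64/2.08) = 13.3 × 0.788462 = 10.4865
chicken: 28.2 × (8.57/10.01) = 28.2 × 0.856144 = 24.1433
bus fare: 23.3 × (2.92/3.24) = 23.3 × 0.901235 = 20.9988
natural gas: 22.6 × (0.22/0.20) = 22.6 × 1.100000 = 24.8600
Index = Σ wᵢ·(p₁ᵢ/p₀ᵢ) = 17.1537 + 10.4865 + 24.1433 + 20.9988 + 24.8600 = 97.6422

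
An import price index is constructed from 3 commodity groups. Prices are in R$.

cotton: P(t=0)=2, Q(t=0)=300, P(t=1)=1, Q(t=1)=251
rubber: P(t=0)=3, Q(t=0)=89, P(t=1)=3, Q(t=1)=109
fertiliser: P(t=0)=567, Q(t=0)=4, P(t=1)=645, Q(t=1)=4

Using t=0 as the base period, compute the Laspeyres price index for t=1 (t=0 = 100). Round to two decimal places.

100.38

Laspeyres price index uses base-period quantities as weights.
ΣP(t=1)·Q(t=0) = 1×300 + 3×89 + 645×4 = 300 + 267 + 2580 = 3147
ΣP(t=0)·Q(t=0) = 2×300 + 3×89 + 567×4 = 600 + 267 + 2268 = 3135
Index = 3147 / 3135 × 100 = 100.3828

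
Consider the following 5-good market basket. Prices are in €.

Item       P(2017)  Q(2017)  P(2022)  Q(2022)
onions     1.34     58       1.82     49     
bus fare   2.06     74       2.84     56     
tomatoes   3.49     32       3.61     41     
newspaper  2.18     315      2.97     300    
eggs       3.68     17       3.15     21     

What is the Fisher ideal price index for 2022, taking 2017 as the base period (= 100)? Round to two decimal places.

Laspeyres component (base-period weights):
ΣP(2022)Q(2017) = 1.82×58 + 2.84×74 + 3.61×32 + 2.97×315 + 3.15×17 = 105.56 + 210.16 + 115.52 + 935.55 + 53.55 = 1420.34
ΣP(2017)Q(2017) = 1.34×58 + 2.06×74 + 3.49×32 + 2.18×315 + 3.68×17 = 77.72 + 152.44 + 111.68 + 686.7 + 62.56 = 1091.1
L = 1420.34 / 1091.1 × 100 = 130.1751
Paasche component (current-period weights):
ΣP(2022)Q(2022) = 1.82×49 + 2.84×56 + 3.61×41 + 2.97×300 + 3.15×21 = 89.18 + 159.04 + 148.01 + 891 + 66.15 = 1353.38
ΣP(2017)Q(2022) = 1.34×49 + 2.06×56 + 3.49×41 + 2.18×300 + 3.68×21 = 65.66 + 115.36 + 143.09 + 654 + 77.28 = 1055.39
P = 1353.38 / 1055.39 × 100 = 128.2351
Fisher = √(L × P) = √(130.1751 × 128.2351) = 129.2014

129.20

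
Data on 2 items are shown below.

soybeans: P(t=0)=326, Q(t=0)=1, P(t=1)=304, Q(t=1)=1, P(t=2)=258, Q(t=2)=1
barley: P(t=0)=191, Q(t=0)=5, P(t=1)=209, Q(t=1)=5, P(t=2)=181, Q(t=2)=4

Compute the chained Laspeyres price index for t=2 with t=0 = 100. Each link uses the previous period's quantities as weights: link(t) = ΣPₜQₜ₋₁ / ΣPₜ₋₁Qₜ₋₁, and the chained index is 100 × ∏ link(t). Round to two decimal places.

90.79

Link t=0→t=1:
ΣP(t=1)Q(t=0) = 304×1 + 209×5 = 304 + 1045 = 1349
ΣP(t=0)Q(t=0) = 326×1 + 191×5 = 326 + 955 = 1281
link = 1349/1281 = 1.053084
Link t=1→t=2:
ΣP(t=2)Q(t=1) = 258×1 + 181×5 = 258 + 905 = 1163
ΣP(t=1)Q(t=1) = 304×1 + 209×5 = 304 + 1045 = 1349
link = 1163/1349 = 0.862120
Chained index = 100 × 1.053084 × 0.862120 = 90.7884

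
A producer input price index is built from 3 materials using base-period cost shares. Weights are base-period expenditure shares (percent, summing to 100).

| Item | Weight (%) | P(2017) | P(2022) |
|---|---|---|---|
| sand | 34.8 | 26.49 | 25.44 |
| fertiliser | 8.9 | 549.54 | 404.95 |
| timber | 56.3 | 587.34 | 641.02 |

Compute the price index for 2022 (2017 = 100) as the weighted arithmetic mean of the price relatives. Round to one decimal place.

101.4

sand: 34.8 × (25.44/26.49) = 34.8 × 0.960362 = 33.4206
fertiliser: 8.9 × (404.95/549.54) = 8.9 × 0.736889 = 6.5583
timber: 56.3 × (641.02/587.34) = 56.3 × 1.091395 = 61.4455
Index = Σ wᵢ·(p₁ᵢ/p₀ᵢ) = 33.4206 + 6.5583 + 61.4455 = 101.4245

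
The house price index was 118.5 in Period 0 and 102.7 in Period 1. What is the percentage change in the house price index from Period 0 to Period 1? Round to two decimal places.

Change = (102.7 − 118.5) / 118.5 × 100
       = -15.8 / 118.5 × 100 = -13.3333%

-13.33%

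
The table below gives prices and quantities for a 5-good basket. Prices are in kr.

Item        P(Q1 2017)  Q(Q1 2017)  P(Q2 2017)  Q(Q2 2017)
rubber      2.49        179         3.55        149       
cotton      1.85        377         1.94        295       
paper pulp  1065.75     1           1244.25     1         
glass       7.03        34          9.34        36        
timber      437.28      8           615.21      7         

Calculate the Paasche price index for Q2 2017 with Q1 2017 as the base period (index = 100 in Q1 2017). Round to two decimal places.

Paasche price index uses current-period quantities as weights.
ΣP(Q2 2017)·Q(Q2 2017) = 3.55×149 + 1.94×295 + 1244.25×1 + 9.34×36 + 615.21×7 = 528.95 + 572.3 + 1244.25 + 336.24 + 4306.47 = 6988.21
ΣP(Q1 2017)·Q(Q2 2017) = 2.49×149 + 1.85×295 + 1065.75×1 + 7.03×36 + 437.28×7 = 371.01 + 545.75 + 1065.75 + 253.08 + 3060.96 = 5296.55
Index = 6988.21 / 5296.55 × 100 = 131.9389

131.94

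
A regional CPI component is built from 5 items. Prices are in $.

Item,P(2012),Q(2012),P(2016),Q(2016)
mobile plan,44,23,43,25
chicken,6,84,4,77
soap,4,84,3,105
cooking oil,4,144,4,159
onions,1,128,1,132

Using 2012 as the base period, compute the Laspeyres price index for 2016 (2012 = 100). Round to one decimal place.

89.2

Laspeyres price index uses base-period quantities as weights.
ΣP(2016)·Q(2012) = 43×23 + 4×84 + 3×84 + 4×144 + 1×128 = 989 + 336 + 252 + 576 + 128 = 2281
ΣP(2012)·Q(2012) = 44×23 + 6×84 + 4×84 + 4×144 + 1×128 = 1012 + 504 + 336 + 576 + 128 = 2556
Index = 2281 / 2556 × 100 = 89.2410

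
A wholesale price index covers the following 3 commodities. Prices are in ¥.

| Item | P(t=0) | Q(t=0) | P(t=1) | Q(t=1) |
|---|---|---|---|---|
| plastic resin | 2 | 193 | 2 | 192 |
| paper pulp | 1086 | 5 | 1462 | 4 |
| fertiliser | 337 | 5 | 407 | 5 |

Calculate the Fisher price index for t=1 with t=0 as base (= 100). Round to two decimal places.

129.32

Laspeyres component (base-period weights):
ΣP(t=1)Q(t=0) = 2×193 + 1462×5 + 407×5 = 386 + 7310 + 2035 = 9731
ΣP(t=0)Q(t=0) = 2×193 + 1086×5 + 337×5 = 386 + 5430 + 1685 = 7501
L = 9731 / 7501 × 100 = 129.7294
Paasche component (current-period weights):
ΣP(t=1)Q(t=1) = 2×192 + 1462×4 + 407×5 = 384 + 5848 + 2035 = 8267
ΣP(t=0)Q(t=1) = 2×192 + 1086×4 + 337×5 = 384 + 4344 + 1685 = 6413
P = 8267 / 6413 × 100 = 128.9100
Fisher = √(L × P) = √(129.7294 × 128.9100) = 129.3190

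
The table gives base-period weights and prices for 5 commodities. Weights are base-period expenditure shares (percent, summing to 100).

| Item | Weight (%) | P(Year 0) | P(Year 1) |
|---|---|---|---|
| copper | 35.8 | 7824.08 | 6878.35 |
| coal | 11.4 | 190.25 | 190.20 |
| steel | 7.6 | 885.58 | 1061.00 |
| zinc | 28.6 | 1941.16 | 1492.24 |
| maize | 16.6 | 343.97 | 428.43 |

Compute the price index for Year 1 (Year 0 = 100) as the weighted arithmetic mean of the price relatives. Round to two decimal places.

copper: 35.8 × (6878.35/7824.08) = 35.8 × 0.879126 = 31.4727
coal: 11.4 × (190.20/190.25) = 11.4 × 0.999737 = 11.3970
steel: 7.6 × (1061.00/885.58) = 7.6 × 1.198085 = 9.1054
zinc: 28.6 × (1492.24/1941.16) = 28.6 × 0.768736 = 21.9859
maize: 16.6 × (428.43/343.97) = 16.6 × 1.245545 = 20.6760
Index = Σ wᵢ·(p₁ᵢ/p₀ᵢ) = 31.4727 + 11.3970 + 9.1054 + 21.9859 + 20.6760 = 94.6370

94.64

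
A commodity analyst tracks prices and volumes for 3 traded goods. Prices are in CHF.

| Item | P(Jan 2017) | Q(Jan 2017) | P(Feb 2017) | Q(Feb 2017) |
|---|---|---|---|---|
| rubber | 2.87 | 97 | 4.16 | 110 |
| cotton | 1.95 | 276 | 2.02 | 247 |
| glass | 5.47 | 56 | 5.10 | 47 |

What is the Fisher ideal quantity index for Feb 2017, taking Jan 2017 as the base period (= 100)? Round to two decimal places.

Laspeyres component (base-period weights):
ΣP(Jan 2017)Q(Feb 2017) = 2.87×110 + 1.95×247 + 5.47×47 = 315.7 + 481.65 + 257.09 = 1054.44
ΣP(Jan 2017)Q(Jan 2017) = 2.87×97 + 1.95×276 + 5.47×56 = 278.39 + 538.2 + 306.32 = 1122.91
L = 1054.44 / 1122.91 × 100 = 93.9024
Paasche component (current-period weights):
ΣP(Feb 2017)Q(Feb 2017) = 4.16×110 + 2.02×247 + 5.10×47 = 457.6 + 498.94 + 239.7 = 1196.24
ΣP(Feb 2017)Q(Jan 2017) = 4.16×97 + 2.02×276 + 5.10×56 = 403.52 + 557.52 + 285.6 = 1246.64
P = 1196.24 / 1246.64 × 100 = 95.9571
Fisher = √(L × P) = √(93.9024 × 95.9571) = 94.9242

94.92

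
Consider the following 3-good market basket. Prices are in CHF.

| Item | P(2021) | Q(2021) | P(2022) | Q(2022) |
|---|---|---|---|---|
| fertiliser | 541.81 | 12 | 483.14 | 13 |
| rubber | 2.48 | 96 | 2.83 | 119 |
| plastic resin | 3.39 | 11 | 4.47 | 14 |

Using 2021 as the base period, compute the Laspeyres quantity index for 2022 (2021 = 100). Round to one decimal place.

Laspeyres quantity index uses base-period prices as weights.
ΣP(2021)·Q(2022) = 541.81×13 + 2.48×119 + 3.39×14 = 7043.53 + 295.12 + 47.46 = 7386.11
ΣP(2021)·Q(2021) = 541.81×12 + 2.48×96 + 3.39×11 = 6501.72 + 238.08 + 37.29 = 6777.09
Index = 7386.11 / 6777.09 × 100 = 108.9865

109.0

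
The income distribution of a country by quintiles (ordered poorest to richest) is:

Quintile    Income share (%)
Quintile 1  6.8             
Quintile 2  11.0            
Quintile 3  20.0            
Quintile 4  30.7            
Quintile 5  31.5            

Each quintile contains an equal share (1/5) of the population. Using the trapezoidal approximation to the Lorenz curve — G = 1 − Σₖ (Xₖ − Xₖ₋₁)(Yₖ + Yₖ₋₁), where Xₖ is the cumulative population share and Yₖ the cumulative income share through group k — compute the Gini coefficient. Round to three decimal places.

Cumulative income shares Yₖ: 0.0680, 0.1780, 0.3780, 0.6850, 1.0000
Σ (Xₖ−Xₖ₋₁)(Yₖ+Yₖ₋₁) = (1/5)(0.0680+0.0000) + (1/5)(0.1780+0.0680) + (1/5)(0.3780+0.1780) + (1/5)(0.6850+0.3780) + (1/5)(1.0000+0.6850)
  = 0.0136 + 0.0492 + 0.1112 + 0.2126 + 0.3370 = 0.7236
G = 1 − 0.7236 = 0.2764

0.276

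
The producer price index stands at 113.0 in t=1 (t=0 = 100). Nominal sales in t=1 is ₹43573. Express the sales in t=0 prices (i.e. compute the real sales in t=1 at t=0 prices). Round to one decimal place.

Real = Nominal ÷ (Index/100) = 43573 ÷ (113.0/100)
     = 43573 ÷ 1.130 = 38560.1770

38560.2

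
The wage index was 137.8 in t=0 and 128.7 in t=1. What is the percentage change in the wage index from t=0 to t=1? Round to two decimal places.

-6.60%

Change = (128.7 − 137.8) / 137.8 × 100
       = -9.1 / 137.8 × 100 = -6.6038%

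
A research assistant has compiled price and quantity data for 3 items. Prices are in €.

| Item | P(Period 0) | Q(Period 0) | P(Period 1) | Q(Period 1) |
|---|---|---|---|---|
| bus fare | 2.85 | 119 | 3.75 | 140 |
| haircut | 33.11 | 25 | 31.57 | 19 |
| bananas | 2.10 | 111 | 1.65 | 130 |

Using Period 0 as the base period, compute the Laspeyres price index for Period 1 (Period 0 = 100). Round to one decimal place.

101.3

Laspeyres price index uses base-period quantities as weights.
ΣP(Period 1)·Q(Period 0) = 3.75×119 + 31.57×25 + 1.65×111 = 446.25 + 789.25 + 183.15 = 1418.65
ΣP(Period 0)·Q(Period 0) = 2.85×119 + 33.11×25 + 2.10×111 = 339.15 + 827.75 + 233.1 = 1400
Index = 1418.65 / 1400 × 100 = 101.3321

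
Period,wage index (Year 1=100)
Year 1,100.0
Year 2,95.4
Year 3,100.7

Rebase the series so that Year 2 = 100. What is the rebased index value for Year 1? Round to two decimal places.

104.82

Rebased(Year 1) = 100.0 / 95.4 × 100 = 104.8218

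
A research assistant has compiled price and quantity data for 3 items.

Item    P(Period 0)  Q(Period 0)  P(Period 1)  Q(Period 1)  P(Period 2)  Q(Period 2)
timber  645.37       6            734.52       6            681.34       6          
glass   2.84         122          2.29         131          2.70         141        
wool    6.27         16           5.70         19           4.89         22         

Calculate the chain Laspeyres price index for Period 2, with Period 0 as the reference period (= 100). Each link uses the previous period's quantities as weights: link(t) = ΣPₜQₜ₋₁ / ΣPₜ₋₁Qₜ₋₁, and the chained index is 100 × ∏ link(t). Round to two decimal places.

Link Period 0→Period 1:
ΣP(Period 1)Q(Period 0) = 734.52×6 + 2.29×122 + 5.70×16 = 4407.12 + 279.38 + 91.2 = 4777.7
ΣP(Period 0)Q(Period 0) = 645.37×6 + 2.84×122 + 6.27×16 = 3872.22 + 346.48 + 100.32 = 4319.02
link = 4777.7/4319.02 = 1.106200
Link Period 1→Period 2:
ΣP(Period 2)Q(Period 1) = 681.34×6 + 2.70×131 + 4.89×19 = 4088.04 + 353.7 + 92.91 = 4534.65
ΣP(Period 1)Q(Period 1) = 734.52×6 + 2.29×131 + 5.70×19 = 4407.12 + 299.99 + 108.3 = 4815.41
link = 4534.65/4815.41 = 0.941696
Chained index = 100 × 1.106200 × 0.941696 = 104.1704

104.17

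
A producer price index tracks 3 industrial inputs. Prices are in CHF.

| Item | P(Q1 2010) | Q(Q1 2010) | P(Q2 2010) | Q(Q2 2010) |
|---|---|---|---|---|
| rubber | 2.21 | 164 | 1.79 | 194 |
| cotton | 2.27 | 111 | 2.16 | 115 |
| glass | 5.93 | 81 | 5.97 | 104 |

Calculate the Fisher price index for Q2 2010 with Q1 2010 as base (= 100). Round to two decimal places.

Laspeyres component (base-period weights):
ΣP(Q2 2010)Q(Q1 2010) = 1.79×164 + 2.16×111 + 5.97×81 = 293.56 + 239.76 + 483.57 = 1016.89
ΣP(Q1 2010)Q(Q1 2010) = 2.21×164 + 2.27×111 + 5.93×81 = 362.44 + 251.97 + 480.33 = 1094.74
L = 1016.89 / 1094.74 × 100 = 92.8887
Paasche component (current-period weights):
ΣP(Q2 2010)Q(Q2 2010) = 1.79×194 + 2.16×115 + 5.97×104 = 347.26 + 248.4 + 620.88 = 1216.54
ΣP(Q1 2010)Q(Q2 2010) = 2.21×194 + 2.27×115 + 5.93×104 = 428.74 + 261.05 + 616.72 = 1306.51
P = 1216.54 / 1306.51 × 100 = 93.1137
Fisher = √(L × P) = √(92.8887 × 93.1137) = 93.0012

93.00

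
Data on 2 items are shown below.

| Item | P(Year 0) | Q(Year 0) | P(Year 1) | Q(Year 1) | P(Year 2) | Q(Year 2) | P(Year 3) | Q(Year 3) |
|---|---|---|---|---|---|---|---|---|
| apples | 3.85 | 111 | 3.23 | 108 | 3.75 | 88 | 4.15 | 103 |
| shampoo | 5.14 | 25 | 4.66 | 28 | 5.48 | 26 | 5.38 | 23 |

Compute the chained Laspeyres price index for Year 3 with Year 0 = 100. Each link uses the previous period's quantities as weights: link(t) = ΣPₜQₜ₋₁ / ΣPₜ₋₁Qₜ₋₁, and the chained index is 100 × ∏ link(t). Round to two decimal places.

106.44

Link Year 0→Year 1:
ΣP(Year 1)Q(Year 0) = 3.23×111 + 4.66×25 = 358.53 + 116.5 = 475.03
ΣP(Year 0)Q(Year 0) = 3.85×111 + 5.14×25 = 427.35 + 128.5 = 555.85
link = 475.03/555.85 = 0.854601
Link Year 1→Year 2:
ΣP(Year 2)Q(Year 1) = 3.75×108 + 5.48×28 = 405 + 153.44 = 558.44
ΣP(Year 1)Q(Year 1) = 3.23×108 + 4.66×28 = 348.84 + 130.48 = 479.32
link = 558.44/479.32 = 1.165067
Link Year 2→Year 3:
ΣP(Year 3)Q(Year 2) = 4.15×88 + 5.38×26 = 365.2 + 139.88 = 505.08
ΣP(Year 2)Q(Year 2) = 3.75×88 + 5.48×26 = 330 + 142.48 = 472.48
link = 505.08/472.48 = 1.068998
Chained index = 100 × 0.854601 × 1.165067 × 1.068998 = 106.4366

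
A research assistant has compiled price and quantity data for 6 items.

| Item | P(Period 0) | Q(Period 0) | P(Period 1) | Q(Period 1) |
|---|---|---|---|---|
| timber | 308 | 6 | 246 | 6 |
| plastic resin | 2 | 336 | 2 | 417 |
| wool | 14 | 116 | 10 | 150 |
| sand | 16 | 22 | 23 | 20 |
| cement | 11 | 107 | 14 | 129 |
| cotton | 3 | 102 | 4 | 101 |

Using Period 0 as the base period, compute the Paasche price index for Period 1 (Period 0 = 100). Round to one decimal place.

Paasche price index uses current-period quantities as weights.
ΣP(Period 1)·Q(Period 1) = 246×6 + 2×417 + 10×150 + 23×20 + 14×129 + 4×101 = 1476 + 834 + 1500 + 460 + 1806 + 404 = 6480
ΣP(Period 0)·Q(Period 1) = 308×6 + 2×417 + 14×150 + 16×20 + 11×129 + 3×101 = 1848 + 834 + 2100 + 320 + 1419 + 303 = 6824
Index = 6480 / 6824 × 100 = 94.9590

95.0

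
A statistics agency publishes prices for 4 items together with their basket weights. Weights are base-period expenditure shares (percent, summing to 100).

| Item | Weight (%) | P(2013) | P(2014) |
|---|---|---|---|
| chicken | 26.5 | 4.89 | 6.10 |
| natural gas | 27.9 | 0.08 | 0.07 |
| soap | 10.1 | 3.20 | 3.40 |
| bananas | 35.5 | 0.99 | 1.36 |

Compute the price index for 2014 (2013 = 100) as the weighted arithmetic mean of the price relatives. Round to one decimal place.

117.0

chicken: 26.5 × (6.10/4.89) = 26.5 × 1.247444 = 33.0573
natural gas: 27.9 × (0.07/0.08) = 27.9 × 0.875000 = 24.4125
soap: 10.1 × (3.40/3.20) = 10.1 × 1.062500 = 10.7312
bananas: 35.5 × (1.36/0.99) = 35.5 × 1.373737 = 48.7677
Index = Σ wᵢ·(p₁ᵢ/p₀ᵢ) = 33.0573 + 24.4125 + 10.7312 + 48.7677 = 116.9687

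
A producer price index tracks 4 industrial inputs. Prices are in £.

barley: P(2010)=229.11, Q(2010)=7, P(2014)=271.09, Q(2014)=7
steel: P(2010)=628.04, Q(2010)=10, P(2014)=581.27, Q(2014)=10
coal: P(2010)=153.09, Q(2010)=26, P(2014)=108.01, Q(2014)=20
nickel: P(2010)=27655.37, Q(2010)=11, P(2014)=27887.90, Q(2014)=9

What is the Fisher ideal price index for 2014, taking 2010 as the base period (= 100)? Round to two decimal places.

100.39

Laspeyres component (base-period weights):
ΣP(2014)Q(2010) = 271.09×7 + 581.27×10 + 108.01×26 + 27887.90×11 = 1897.63 + 5812.7 + 2808.26 + 306766.9 = 317285.49
ΣP(2010)Q(2010) = 229.11×7 + 628.04×10 + 153.09×26 + 27655.37×11 = 1603.77 + 6280.4 + 3980.34 + 304209.07 = 316073.58
L = 317285.49 / 316073.58 × 100 = 100.3834
Paasche component (current-period weights):
ΣP(2014)Q(2014) = 271.09×7 + 581.27×10 + 108.01×20 + 27887.90×9 = 1897.63 + 5812.7 + 2160.2 + 250991.1 = 260861.63
ΣP(2010)Q(2014) = 229.11×7 + 628.04×10 + 153.09×20 + 27655.37×9 = 1603.77 + 6280.4 + 3061.8 + 248898.33 = 259844.3
P = 260861.63 / 259844.3 × 100 = 100.3915
Fisher = √(L × P) = √(100.3834 × 100.3915) = 100.3875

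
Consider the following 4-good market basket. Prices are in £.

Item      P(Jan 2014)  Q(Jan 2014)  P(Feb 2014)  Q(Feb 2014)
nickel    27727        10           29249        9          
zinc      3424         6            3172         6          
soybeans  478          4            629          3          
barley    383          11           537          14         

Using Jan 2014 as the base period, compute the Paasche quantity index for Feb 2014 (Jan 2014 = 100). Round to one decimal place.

91.2

Paasche quantity index uses current-period prices as weights.
ΣP(Feb 2014)·Q(Feb 2014) = 29249×9 + 3172×6 + 629×3 + 537×14 = 263241 + 19032 + 1887 + 7518 = 291678
ΣP(Feb 2014)·Q(Jan 2014) = 29249×10 + 3172×6 + 629×4 + 537×11 = 292490 + 19032 + 2516 + 5907 = 319945
Index = 291678 / 319945 × 100 = 91.1650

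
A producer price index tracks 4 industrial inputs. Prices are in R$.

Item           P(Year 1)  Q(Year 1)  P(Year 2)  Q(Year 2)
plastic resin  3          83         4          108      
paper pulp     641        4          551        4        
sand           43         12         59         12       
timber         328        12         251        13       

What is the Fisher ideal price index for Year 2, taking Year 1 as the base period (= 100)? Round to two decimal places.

Laspeyres component (base-period weights):
ΣP(Year 2)Q(Year 1) = 4×83 + 551×4 + 59×12 + 251×12 = 332 + 2204 + 708 + 3012 = 6256
ΣP(Year 1)Q(Year 1) = 3×83 + 641×4 + 43×12 + 328×12 = 249 + 2564 + 516 + 3936 = 7265
L = 6256 / 7265 × 100 = 86.1115
Paasche component (current-period weights):
ΣP(Year 2)Q(Year 2) = 4×108 + 551×4 + 59×12 + 251×13 = 432 + 2204 + 708 + 3263 = 6607
ΣP(Year 1)Q(Year 2) = 3×108 + 641×4 + 43×12 + 328×13 = 324 + 2564 + 516 + 4264 = 7668
P = 6607 / 7668 × 100 = 86.1633
Fisher = √(L × P) = √(86.1115 × 86.1633) = 86.1374

86.14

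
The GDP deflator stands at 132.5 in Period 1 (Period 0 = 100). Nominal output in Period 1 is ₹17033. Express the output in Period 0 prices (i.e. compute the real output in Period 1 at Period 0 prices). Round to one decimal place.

Real = Nominal ÷ (Index/100) = 17033 ÷ (132.5/100)
     = 17033 ÷ 1.325 = 12855.0943

12855.1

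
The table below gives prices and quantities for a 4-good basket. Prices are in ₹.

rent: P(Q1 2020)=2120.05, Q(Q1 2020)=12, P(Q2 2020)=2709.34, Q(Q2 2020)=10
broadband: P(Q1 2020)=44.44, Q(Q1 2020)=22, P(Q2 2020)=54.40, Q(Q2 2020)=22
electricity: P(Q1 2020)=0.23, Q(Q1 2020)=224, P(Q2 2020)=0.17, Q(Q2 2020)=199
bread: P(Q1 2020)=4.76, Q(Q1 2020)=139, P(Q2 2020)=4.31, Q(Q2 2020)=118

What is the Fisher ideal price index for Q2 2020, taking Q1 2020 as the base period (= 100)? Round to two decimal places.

126.56

Laspeyres component (base-period weights):
ΣP(Q2 2020)Q(Q1 2020) = 2709.34×12 + 54.40×22 + 0.17×224 + 4.31×139 = 32512.08 + 1196.8 + 38.08 + 599.09 = 34346.05
ΣP(Q1 2020)Q(Q1 2020) = 2120.05×12 + 44.44×22 + 0.23×224 + 4.76×139 = 25440.6 + 977.68 + 51.52 + 661.64 = 27131.44
L = 34346.05 / 27131.44 × 100 = 126.5913
Paasche component (current-period weights):
ΣP(Q2 2020)Q(Q2 2020) = 2709.34×10 + 54.40×22 + 0.17×199 + 4.31×118 = 27093.4 + 1196.8 + 33.83 + 508.58 = 28832.61
ΣP(Q1 2020)Q(Q2 2020) = 2120.05×10 + 44.44×22 + 0.23×199 + 4.76×118 = 21200.5 + 977.68 + 45.77 + 561.68 = 22785.63
P = 28832.61 / 22785.63 × 100 = 126.5386
Fisher = √(L × P) = √(126.5913 × 126.5386) = 126.5649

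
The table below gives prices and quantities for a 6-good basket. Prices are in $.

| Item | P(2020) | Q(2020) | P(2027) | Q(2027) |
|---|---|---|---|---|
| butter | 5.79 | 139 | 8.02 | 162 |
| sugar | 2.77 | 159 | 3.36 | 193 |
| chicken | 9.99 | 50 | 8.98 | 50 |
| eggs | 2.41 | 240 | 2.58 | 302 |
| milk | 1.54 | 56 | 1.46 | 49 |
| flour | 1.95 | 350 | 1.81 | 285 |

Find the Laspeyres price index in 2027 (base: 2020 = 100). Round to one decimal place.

Laspeyres price index uses base-period quantities as weights.
ΣP(2027)·Q(2020) = 8.02×139 + 3.36×159 + 8.98×50 + 2.58×240 + 1.46×56 + 1.81×350 = 1114.78 + 534.24 + 449 + 619.2 + 81.76 + 633.5 = 3432.48
ΣP(2020)·Q(2020) = 5.79×139 + 2.77×159 + 9.99×50 + 2.41×240 + 1.54×56 + 1.95×350 = 804.81 + 440.43 + 499.5 + 578.4 + 86.24 + 682.5 = 3091.88
Index = 3432.48 / 3091.88 × 100 = 111.0160

111.0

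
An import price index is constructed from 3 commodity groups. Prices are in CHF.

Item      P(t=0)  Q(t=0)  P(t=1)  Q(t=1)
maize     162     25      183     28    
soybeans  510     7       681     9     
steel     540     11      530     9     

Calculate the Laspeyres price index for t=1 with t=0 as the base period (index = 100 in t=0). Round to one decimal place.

Laspeyres price index uses base-period quantities as weights.
ΣP(t=1)·Q(t=0) = 183×25 + 681×7 + 530×11 = 4575 + 4767 + 5830 = 15172
ΣP(t=0)·Q(t=0) = 162×25 + 510×7 + 540×11 = 4050 + 3570 + 5940 = 13560
Index = 15172 / 13560 × 100 = 111.8879

111.9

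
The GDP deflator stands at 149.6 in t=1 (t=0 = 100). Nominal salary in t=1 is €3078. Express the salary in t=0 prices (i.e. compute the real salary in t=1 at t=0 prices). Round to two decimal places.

Real = Nominal ÷ (Index/100) = 3078 ÷ (149.6/100)
     = 3078 ÷ 1.496 = 2057.4866

2057.49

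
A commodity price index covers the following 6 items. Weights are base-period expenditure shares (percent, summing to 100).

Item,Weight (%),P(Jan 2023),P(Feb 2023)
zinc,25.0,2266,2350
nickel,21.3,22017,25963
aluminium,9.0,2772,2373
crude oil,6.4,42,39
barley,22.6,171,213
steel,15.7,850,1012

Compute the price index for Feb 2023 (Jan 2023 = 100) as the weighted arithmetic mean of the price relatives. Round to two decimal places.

zinc: 25.0 × (2350/2266) = 25.0 × 1.037070 = 25.9267
nickel: 21.3 × (25963/22017) = 21.3 × 1.179225 = 25.1175
aluminium: 9.0 × (2373/2772) = 9.0 × 0.856061 = 7.7045
crude oil: 6.4 × (39/42) = 6.4 × 0.928571 = 5.9429
barley: 22.6 × (213/171) = 22.6 × 1.245614 = 28.1509
steel: 15.7 × (1012/850) = 15.7 × 1.190588 = 18.6922
Index = Σ wᵢ·(p₁ᵢ/p₀ᵢ) = 25.9267 + 25.1175 + 7.7045 + 5.9429 + 28.1509 + 18.6922 = 111.5348

111.53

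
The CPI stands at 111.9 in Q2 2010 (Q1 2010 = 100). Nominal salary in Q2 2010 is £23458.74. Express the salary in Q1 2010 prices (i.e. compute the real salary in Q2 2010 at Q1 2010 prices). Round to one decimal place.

Real = Nominal ÷ (Index/100) = 23458.74 ÷ (111.9/100)
     = 23458.74 ÷ 1.119 = 20964.0214

20964.0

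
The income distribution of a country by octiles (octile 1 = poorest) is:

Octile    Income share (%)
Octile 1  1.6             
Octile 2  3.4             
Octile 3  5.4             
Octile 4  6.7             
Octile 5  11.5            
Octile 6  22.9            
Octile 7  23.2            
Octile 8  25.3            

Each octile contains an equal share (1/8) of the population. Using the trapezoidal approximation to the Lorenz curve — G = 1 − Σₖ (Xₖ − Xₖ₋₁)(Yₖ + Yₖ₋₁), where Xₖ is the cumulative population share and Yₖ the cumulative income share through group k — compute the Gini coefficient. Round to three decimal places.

Cumulative income shares Yₖ: 0.0160, 0.0500, 0.1040, 0.1710, 0.2860, 0.5150, 0.7470, 1.0000
Σ (Xₖ−Xₖ₋₁)(Yₖ+Yₖ₋₁) = (1/8)(0.0160+0.0000) + (1/8)(0.0500+0.0160) + (1/8)(0.1040+0.0500) + (1/8)(0.1710+0.1040) + (1/8)(0.2860+0.1710) + (1/8)(0.5150+0.2860) + (1/8)(0.7470+0.5150) + (1/8)(1.0000+0.7470)
  = 0.0020 + 0.0083 + 0.0193 + 0.0344 + 0.0571 + 0.1001 + 0.1578 + 0.2184 = 0.5973
G = 1 − 0.5973 = 0.4027

0.403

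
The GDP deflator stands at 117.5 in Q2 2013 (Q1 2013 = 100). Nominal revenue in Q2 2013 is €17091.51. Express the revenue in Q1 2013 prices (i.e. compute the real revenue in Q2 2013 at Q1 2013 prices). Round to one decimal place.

14546.0

Real = Nominal ÷ (Index/100) = 17091.51 ÷ (117.5/100)
     = 17091.51 ÷ 1.175 = 14545.9660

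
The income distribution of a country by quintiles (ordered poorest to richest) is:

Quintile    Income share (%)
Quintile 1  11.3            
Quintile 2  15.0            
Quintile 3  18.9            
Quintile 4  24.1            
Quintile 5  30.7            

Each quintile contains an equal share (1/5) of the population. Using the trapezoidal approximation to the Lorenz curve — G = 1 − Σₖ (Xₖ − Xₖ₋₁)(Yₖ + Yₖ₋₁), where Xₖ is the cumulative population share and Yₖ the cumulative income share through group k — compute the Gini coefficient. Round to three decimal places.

0.192

Cumulative income shares Yₖ: 0.1130, 0.2630, 0.4520, 0.6930, 1.0000
Σ (Xₖ−Xₖ₋₁)(Yₖ+Yₖ₋₁) = (1/5)(0.1130+0.0000) + (1/5)(0.2630+0.1130) + (1/5)(0.4520+0.2630) + (1/5)(0.6930+0.4520) + (1/5)(1.0000+0.6930)
  = 0.0226 + 0.0752 + 0.1430 + 0.2290 + 0.3386 = 0.8084
G = 1 − 0.8084 = 0.1916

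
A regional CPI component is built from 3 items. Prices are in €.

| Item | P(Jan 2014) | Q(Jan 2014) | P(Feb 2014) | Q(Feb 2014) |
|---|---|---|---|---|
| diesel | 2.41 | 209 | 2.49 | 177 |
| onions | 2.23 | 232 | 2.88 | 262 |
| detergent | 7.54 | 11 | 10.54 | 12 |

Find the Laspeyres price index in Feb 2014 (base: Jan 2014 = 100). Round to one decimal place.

Laspeyres price index uses base-period quantities as weights.
ΣP(Feb 2014)·Q(Jan 2014) = 2.49×209 + 2.88×232 + 10.54×11 = 520.41 + 668.16 + 115.94 = 1304.51
ΣP(Jan 2014)·Q(Jan 2014) = 2.41×209 + 2.23×232 + 7.54×11 = 503.69 + 517.36 + 82.94 = 1103.99
Index = 1304.51 / 1103.99 × 100 = 118.1632

118.2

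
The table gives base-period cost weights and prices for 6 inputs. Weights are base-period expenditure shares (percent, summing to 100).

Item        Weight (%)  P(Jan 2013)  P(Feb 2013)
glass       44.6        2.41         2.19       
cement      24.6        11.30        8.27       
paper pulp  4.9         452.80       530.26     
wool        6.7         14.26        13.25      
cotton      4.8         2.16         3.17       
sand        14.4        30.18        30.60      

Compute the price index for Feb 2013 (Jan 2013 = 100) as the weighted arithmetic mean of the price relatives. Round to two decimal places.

glass: 44.6 × (2.19/2.41) = 44.6 × 0.908714 = 40.5286
cement: 24.6 × (8.27/11.30) = 24.6 × 0.731858 = 18.0037
paper pulp: 4.9 × (530.26/452.80) = 4.9 × 1.171069 = 5.7382
wool: 6.7 × (13.25/14.26) = 6.7 × 0.929173 = 6.2255
cotton: 4.8 × (3.17/2.16) = 4.8 × 1.467593 = 7.0444
sand: 14.4 × (30.60/30.18) = 14.4 × 1.013917 = 14.6004
Index = Σ wᵢ·(p₁ᵢ/p₀ᵢ) = 40.5286 + 18.0037 + 5.7382 + 6.2255 + 7.0444 + 14.6004 = 92.1409

92.14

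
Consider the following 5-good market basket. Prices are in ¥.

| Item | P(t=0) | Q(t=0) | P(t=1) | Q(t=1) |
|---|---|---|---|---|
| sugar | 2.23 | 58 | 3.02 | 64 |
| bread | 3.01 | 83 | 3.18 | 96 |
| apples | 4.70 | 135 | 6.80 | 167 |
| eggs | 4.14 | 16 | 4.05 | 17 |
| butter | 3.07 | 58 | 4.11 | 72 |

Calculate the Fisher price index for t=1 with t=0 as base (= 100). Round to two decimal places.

132.27

Laspeyres component (base-period weights):
ΣP(t=1)Q(t=0) = 3.02×58 + 3.18×83 + 6.80×135 + 4.05×16 + 4.11×58 = 175.16 + 263.94 + 918 + 64.8 + 238.38 = 1660.28
ΣP(t=0)Q(t=0) = 2.23×58 + 3.01×83 + 4.70×135 + 4.14×16 + 3.07×58 = 129.34 + 249.83 + 634.5 + 66.24 + 178.06 = 1257.97
L = 1660.28 / 1257.97 × 100 = 131.9809
Paasche component (current-period weights):
ΣP(t=1)Q(t=1) = 3.02×64 + 3.18×96 + 6.80×167 + 4.05×17 + 4.11×72 = 193.28 + 305.28 + 1135.6 + 68.85 + 295.92 = 1998.93
ΣP(t=0)Q(t=1) = 2.23×64 + 3.01×96 + 4.70×167 + 4.14×17 + 3.07×72 = 142.72 + 288.96 + 784.9 + 70.38 + 221.04 = 1508
P = 1998.93 / 1508 × 100 = 132.5550
Fisher = √(L × P) = √(131.9809 × 132.5550) = 132.2677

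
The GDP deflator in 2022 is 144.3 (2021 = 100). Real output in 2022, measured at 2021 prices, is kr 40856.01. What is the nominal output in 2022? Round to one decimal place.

58955.2

Nominal = Real × (Index/100) = 40856.01 × (144.3/100)
        = 40856.01 × 1.443 = 58955.2224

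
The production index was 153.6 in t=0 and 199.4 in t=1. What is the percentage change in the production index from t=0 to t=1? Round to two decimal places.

Change = (199.4 − 153.6) / 153.6 × 100
       = 45.8 / 153.6 × 100 = 29.8177%

29.82%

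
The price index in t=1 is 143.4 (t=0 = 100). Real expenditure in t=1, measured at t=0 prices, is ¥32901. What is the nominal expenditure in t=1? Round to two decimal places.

47180.03

Nominal = Real × (Index/100) = 32901 × (143.4/100)
        = 32901 × 1.434 = 47180.0340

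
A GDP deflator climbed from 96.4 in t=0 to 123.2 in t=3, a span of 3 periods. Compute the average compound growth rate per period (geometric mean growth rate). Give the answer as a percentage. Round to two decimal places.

8.52%

Growth factor = (123.2/96.4)^(1/3) = (1.278008)^(1/3) = 1.085204
Growth rate = 1.085204 − 1 = 0.085204 = 8.5204%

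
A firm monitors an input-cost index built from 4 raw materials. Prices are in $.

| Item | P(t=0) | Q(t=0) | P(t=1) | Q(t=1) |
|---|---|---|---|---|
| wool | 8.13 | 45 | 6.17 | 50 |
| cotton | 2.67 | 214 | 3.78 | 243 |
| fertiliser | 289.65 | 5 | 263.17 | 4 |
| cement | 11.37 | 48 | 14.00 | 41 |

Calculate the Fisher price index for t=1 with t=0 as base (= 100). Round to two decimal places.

Laspeyres component (base-period weights):
ΣP(t=1)Q(t=0) = 6.17×45 + 3.78×214 + 263.17×5 + 14.00×48 = 277.65 + 808.92 + 1315.85 + 672 = 3074.42
ΣP(t=0)Q(t=0) = 8.13×45 + 2.67×214 + 289.65×5 + 11.37×48 = 365.85 + 571.38 + 1448.25 + 545.76 = 2931.24
L = 3074.42 / 2931.24 × 100 = 104.8846
Paasche component (current-period weights):
ΣP(t=1)Q(t=1) = 6.17×50 + 3.78×243 + 263.17×4 + 14.00×41 = 308.5 + 918.54 + 1052.68 + 574 = 2853.72
ΣP(t=0)Q(t=1) = 8.13×50 + 2.67×243 + 289.65×4 + 11.37×41 = 406.5 + 648.81 + 1158.6 + 466.17 = 2680.08
P = 2853.72 / 2680.08 × 100 = 106.4789
Fisher = √(L × P) = √(104.8846 × 106.4789) = 105.6788

105.68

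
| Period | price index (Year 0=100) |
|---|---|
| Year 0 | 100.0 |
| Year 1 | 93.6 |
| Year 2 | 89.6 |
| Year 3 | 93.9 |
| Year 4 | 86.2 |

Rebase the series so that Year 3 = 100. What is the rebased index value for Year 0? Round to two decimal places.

106.50

Rebased(Year 0) = 100.0 / 93.9 × 100 = 106.4963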